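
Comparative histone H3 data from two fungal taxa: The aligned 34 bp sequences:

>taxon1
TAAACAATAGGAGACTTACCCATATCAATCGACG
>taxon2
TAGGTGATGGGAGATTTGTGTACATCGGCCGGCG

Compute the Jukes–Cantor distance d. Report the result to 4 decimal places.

The sequences differ at 15 of 34 sites, so p = 15/34 ≈ 0.441176.
d = −(3/4) ln(1 − 4p/3) = −0.75 ln(1 − 0.588235) = −0.75 ln(0.411765)
  = −0.75 × (-0.887302) = 0.665477 substitutions/site.

0.6655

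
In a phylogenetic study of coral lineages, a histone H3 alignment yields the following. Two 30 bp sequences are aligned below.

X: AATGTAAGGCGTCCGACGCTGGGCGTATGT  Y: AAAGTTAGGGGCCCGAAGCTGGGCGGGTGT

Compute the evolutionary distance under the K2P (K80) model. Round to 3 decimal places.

0.280

Of 30 sites, 2 differences are transitions and 5 are transversions, so P = 2/30 ≈ 0.066667 and Q = 5/30 ≈ 0.166667.
Under the Kimura two-parameter model, d = −½ ln(1 − 2P − Q) − ¼ ln(1 − 2Q).
1 − 2P − Q = 0.699999, giving −½ ln(0.699999) = 0.178338.
1 − 2Q = 0.666666, giving −¼ ln(0.666666) = 0.101367.
d = 0.178338 + 0.101367 = 0.279705.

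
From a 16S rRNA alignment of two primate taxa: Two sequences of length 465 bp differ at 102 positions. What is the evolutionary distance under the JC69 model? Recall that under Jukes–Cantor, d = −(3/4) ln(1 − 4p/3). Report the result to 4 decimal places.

0.2595

p = 102/465 ≈ 0.219355.
d = −(3/4) ln(1 − 4p/3) = −0.75 ln(1 − 0.292473) = −0.75 ln(0.707527)
  = −0.75 × (-0.345979) = 0.259484 substitutions/site.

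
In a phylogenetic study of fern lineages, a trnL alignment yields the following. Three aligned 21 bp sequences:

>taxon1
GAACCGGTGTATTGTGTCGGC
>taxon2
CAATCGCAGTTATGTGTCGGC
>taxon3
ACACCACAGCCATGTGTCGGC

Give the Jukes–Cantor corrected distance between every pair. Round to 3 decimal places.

d(taxon1,taxon2) = 0.360, d(taxon1,taxon3) = 0.532, d(taxon2,taxon3) = 0.360

taxon1–taxon2: 6/21 sites differ → p ≈ 0.285714, d = −0.75 ln(1 − 0.380952) = 0.359679 ≈ 0.360.
taxon1–taxon3: 8/21 sites differ → p ≈ 0.380952, d = −0.75 ln(1 − 0.507936) = 0.531860 ≈ 0.532.
taxon2–taxon3: 6/21 sites differ → p ≈ 0.285714, d = −0.75 ln(1 − 0.380952) = 0.359679 ≈ 0.360.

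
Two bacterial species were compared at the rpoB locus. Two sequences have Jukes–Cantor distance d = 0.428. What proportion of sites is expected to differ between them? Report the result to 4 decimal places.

0.3261

p = (3/4)(1 − e^(−4d/3)) = 0.75 × (1 − e^(-0.570667)) = 0.75 × (1 − 0.565148) = 0.326139.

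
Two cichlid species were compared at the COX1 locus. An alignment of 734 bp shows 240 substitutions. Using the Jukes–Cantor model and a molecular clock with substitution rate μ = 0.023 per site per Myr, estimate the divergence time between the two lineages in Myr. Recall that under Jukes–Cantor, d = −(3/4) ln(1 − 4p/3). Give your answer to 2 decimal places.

p = 240/734 ≈ 0.326975.
d = −(3/4) ln(1 − 4p/3) = −0.75 ln(1 − 0.435967) = −0.75 ln(0.564033)
  = −0.75 × (-0.572643) = 0.429482 substitutions/site.
Under a molecular clock d = 2μt, so t = d/(2μ) = 0.429482 / (2 × 0.023) = 9.34 Myr.

9.34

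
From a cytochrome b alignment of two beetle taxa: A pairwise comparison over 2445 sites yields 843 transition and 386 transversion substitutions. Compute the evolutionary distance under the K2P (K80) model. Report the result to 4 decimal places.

1.0350

P = 843/2445 ≈ 0.344785 and Q = 386/2445 ≈ 0.157873.
Under the Kimura two-parameter model, d = −½ ln(1 − 2P − Q) − ¼ ln(1 − 2Q).
1 − 2P − Q = 0.152557, giving −½ ln(0.152557) = 0.940108.
1 − 2Q = 0.684254, giving −¼ ln(0.684254) = 0.094857.
d = 0.940108 + 0.094857 = 1.034965.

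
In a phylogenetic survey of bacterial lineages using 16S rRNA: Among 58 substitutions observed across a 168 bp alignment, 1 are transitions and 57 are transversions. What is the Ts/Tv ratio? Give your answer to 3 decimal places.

0.018

R = 1/57 = 0.017543… ≈ 0.018 (to 3 d.p.).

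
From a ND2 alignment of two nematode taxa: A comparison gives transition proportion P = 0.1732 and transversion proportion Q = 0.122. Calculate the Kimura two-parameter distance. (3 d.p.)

0.386

Under the Kimura two-parameter model, d = −½ ln(1 − 2P − Q) − ¼ ln(1 − 2Q).
1 − 2P − Q = 0.5316, giving −½ ln(0.5316) = 0.315932.
1 − 2Q = 0.756, giving −¼ ln(0.756) = 0.069928.
d = 0.315932 + 0.069928 = 0.385860.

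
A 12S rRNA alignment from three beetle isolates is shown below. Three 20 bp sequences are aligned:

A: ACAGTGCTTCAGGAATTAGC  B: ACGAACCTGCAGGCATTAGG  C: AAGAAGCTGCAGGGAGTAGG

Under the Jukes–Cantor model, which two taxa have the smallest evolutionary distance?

B and C

A–B: 7/20 differ, p = 0.350, d = 0.471.
A–C: 8/20 differ, p = 0.400, d = 0.572.
B–C: 4/20 differ, p = 0.200, d = 0.233.
The smallest distance is between B and C.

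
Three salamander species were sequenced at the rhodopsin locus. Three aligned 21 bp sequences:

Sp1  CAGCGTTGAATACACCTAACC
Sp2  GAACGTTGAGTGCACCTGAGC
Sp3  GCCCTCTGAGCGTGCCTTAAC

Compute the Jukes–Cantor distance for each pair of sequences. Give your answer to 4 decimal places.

Sp1–Sp2: 6/21 sites differ → p ≈ 0.285714, d = −0.75 ln(1 − 0.380952) = 0.359679 ≈ 0.3597.
Sp1–Sp3: 12/21 sites differ → p ≈ 0.571429, d = −0.75 ln(1 − 0.761905) = 1.076314 ≈ 1.0763.
Sp2–Sp3: 9/21 sites differ → p ≈ 0.428571, d = −0.75 ln(1 − 0.571428) = 0.635472 ≈ 0.6355.

d(Sp1,Sp2) = 0.3597, d(Sp1,Sp3) = 1.0763, d(Sp2,Sp3) = 0.6355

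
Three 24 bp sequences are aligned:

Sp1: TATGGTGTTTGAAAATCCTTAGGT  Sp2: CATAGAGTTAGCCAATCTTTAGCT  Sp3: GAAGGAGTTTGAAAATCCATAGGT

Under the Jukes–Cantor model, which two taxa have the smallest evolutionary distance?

Sp1–Sp2: 8/24 differ, p = 0.333, d = 0.441.
Sp1–Sp3: 4/24 differ, p = 0.167, d = 0.188.
Sp2–Sp3: 9/24 differ, p = 0.375, d = 0.520.
The smallest distance is between Sp1 and Sp3.

Sp1 and Sp3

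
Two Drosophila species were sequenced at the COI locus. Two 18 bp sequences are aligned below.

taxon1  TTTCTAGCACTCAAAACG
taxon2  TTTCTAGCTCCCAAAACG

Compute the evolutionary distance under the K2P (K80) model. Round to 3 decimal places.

Of 18 sites, 1 differences are transitions and 1 are transversions, so P = 1/18 ≈ 0.055556 and Q = 1/18 ≈ 0.055556.
Under the Kimura two-parameter model, d = −½ ln(1 − 2P − Q) − ¼ ln(1 − 2Q).
1 − 2P − Q = 0.833332, giving −½ ln(0.833332) = 0.091162.
1 − 2Q = 0.888888, giving −¼ ln(0.888888) = 0.029446.
d = 0.091162 + 0.029446 = 0.120608.

0.121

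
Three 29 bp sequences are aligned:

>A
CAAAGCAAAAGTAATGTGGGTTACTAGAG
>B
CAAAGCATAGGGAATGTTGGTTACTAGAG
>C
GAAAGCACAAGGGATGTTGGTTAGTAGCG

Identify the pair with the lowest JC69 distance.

A–B: 4/29 differ, p = 0.138, d = 0.152.
A–C: 7/29 differ, p = 0.241, d = 0.291.
B–C: 6/29 differ, p = 0.207, d = 0.242.
The smallest distance is between A and B.

A and B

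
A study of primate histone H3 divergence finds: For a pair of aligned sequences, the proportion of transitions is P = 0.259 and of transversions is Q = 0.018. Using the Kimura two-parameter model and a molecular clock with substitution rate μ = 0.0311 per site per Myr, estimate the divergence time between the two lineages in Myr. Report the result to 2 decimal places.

6.32

Under the Kimura two-parameter model, d = −½ ln(1 − 2P − Q) − ¼ ln(1 − 2Q).
1 − 2P − Q = 0.464, giving −½ ln(0.464) = 0.383935.
1 − 2Q = 0.964, giving −¼ ln(0.964) = 0.009166.
d = 0.383935 + 0.009166 = 0.393101.
Under a molecular clock d = 2μt, so t = d/(2μ) = 0.393101 / (2 × 0.0311) = 6.32 Myr.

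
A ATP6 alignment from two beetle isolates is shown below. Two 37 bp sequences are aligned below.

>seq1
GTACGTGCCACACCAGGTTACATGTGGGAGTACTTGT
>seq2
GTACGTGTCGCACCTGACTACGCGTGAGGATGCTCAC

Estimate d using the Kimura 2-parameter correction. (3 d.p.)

0.668

Of 37 sites, 13 differences are transitions and 1 are transversions, so P = 13/37 ≈ 0.351351 and Q = 1/37 ≈ 0.027027.
Under the Kimura two-parameter model, d = −½ ln(1 − 2P − Q) − ¼ ln(1 − 2Q).
1 − 2P − Q = 0.270271, giving −½ ln(0.270271) = 0.654165.
1 − 2Q = 0.945946, giving −¼ ln(0.945946) = 0.013892.
d = 0.654165 + 0.013892 = 0.668057.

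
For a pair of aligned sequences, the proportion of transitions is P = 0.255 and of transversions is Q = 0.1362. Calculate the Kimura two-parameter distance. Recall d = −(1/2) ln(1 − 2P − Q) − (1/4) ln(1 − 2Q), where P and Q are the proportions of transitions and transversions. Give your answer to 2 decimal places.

Under the Kimura two-parameter model, d = −½ ln(1 − 2P − Q) − ¼ ln(1 − 2Q).
1 − 2P − Q = 0.3538, giving −½ ln(0.3538) = 0.519512.
1 − 2Q = 0.7276, giving −¼ ln(0.7276) = 0.079501.
d = 0.519512 + 0.079501 = 0.599013.

0.60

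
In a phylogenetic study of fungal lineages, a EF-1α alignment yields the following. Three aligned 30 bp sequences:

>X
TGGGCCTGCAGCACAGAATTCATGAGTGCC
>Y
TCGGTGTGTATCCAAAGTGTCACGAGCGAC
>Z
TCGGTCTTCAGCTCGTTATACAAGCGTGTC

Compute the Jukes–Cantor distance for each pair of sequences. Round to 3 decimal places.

d(X,Y) = 0.730, d(X,Z) = 0.503, d(Y,Z) = 0.931

X–Y: 14/30 sites differ → p ≈ 0.466667, d = −0.75 ln(1 − 0.622223) = 0.730088 ≈ 0.730.
X–Z: 11/30 sites differ → p ≈ 0.366667, d = −0.75 ln(1 − 0.488889) = 0.503376 ≈ 0.503.
Y–Z: 16/30 sites differ → p ≈ 0.533333, d = −0.75 ln(1 − 0.711111) = 0.931285 ≈ 0.931.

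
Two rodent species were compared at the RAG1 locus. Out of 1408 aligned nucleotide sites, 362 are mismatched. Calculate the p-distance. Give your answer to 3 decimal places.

p = 362/1408 = 0.257102… ≈ 0.257 (to 3 d.p.).

0.257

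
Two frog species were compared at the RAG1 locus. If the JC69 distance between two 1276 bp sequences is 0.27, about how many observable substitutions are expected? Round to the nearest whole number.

289

Invert JC69: p = (3/4)(1 − e^(−4d/3)) = 0.75 × (1 − e^(-0.36)) = 0.75 × (1 − 0.697676) = 0.226743.
Expected differing sites = pL ≈ 0.226743 × 1276 = 289.324068 ≈ 289.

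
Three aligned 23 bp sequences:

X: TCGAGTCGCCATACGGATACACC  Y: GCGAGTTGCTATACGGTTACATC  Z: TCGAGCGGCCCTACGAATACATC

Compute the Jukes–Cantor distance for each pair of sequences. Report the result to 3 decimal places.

X–Y: 5/23 sites differ → p ≈ 0.217391, d = −0.75 ln(1 − 0.289855) = 0.256715 ≈ 0.257.
X–Z: 5/23 sites differ → p ≈ 0.217391, d = −0.75 ln(1 − 0.289855) = 0.256715 ≈ 0.257.
Y–Z: 7/23 sites differ → p ≈ 0.304348, d = −0.75 ln(1 − 0.405797) = 0.390401 ≈ 0.390.

d(X,Y) = 0.257, d(X,Z) = 0.257, d(Y,Z) = 0.390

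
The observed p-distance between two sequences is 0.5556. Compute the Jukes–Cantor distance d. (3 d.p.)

d = −(3/4) ln(1 − 4p/3) = −0.75 ln(1 − 0.7408) = −0.75 ln(0.2592)
  = −0.75 × (-1.350155) = 1.012616 substitutions/site.

1.013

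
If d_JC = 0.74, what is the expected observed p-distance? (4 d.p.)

p = (3/4)(1 − e^(−4d/3)) = 0.75 × (1 − e^(-0.986667)) = 0.75 × (1 − 0.372817) = 0.470387.

0.4704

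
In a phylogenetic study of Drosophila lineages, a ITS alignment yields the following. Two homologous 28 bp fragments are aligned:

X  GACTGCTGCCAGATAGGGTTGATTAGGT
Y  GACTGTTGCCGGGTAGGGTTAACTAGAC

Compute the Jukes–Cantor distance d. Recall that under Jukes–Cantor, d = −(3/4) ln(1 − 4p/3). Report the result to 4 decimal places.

0.3041

The sequences differ at 7 of 28 sites (6, 11, 13, 21, 23, 27, 28), so p = 7/28 = 0.25.
d = −(3/4) ln(1 − 4p/3) = −0.75 ln(1 − 0.333333) = −0.75 ln(0.666667)
  = −0.75 × (-0.405465) = 0.304099 substitutions/site.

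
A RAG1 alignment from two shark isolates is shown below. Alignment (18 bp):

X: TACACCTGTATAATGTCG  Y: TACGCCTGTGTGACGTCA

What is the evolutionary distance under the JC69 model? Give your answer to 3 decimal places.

0.347

The sequences differ at 5 of 18 sites (4, 10, 12, 14, 18), so p = 5/18 ≈ 0.277778.
d = −(3/4) ln(1 − 4p/3) = −0.75 ln(1 − 0.370371) = −0.75 ln(0.629629)
  = −0.75 × (-0.462625) = 0.346969 substitutions/site.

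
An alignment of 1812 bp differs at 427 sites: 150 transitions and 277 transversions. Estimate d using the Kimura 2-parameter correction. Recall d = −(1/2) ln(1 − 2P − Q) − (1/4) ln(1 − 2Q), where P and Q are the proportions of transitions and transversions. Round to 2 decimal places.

P = 150/1812 ≈ 0.082781 and Q = 277/1812 ≈ 0.15287.
Under the Kimura two-parameter model, d = −½ ln(1 − 2P − Q) − ¼ ln(1 − 2Q).
1 − 2P − Q = 0.681568, giving −½ ln(0.681568) = 0.191680.
1 − 2Q = 0.69426, giving −¼ ln(0.69426) = 0.091227.
d = 0.191680 + 0.091227 = 0.282907.

0.28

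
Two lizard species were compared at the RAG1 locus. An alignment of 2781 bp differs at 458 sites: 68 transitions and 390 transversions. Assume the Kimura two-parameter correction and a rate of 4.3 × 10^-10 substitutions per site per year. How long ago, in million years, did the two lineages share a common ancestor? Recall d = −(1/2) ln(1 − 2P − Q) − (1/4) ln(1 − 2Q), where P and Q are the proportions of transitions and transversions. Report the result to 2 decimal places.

217.58

P = 68/2781 ≈ 0.024452 and Q = 390/2781 ≈ 0.140237.
Under the Kimura two-parameter model, d = −½ ln(1 − 2P − Q) − ¼ ln(1 − 2Q).
1 − 2P − Q = 0.810859, giving −½ ln(0.810859) = 0.104831.
1 − 2Q = 0.719526, giving −¼ ln(0.719526) = 0.082291.
d = 0.104831 + 0.082291 = 0.187122.
Under a molecular clock d = 2μt, so t = d/(2μ) = 0.187122 / (2 × 4.3 × 10^-10) = 217.58 million years.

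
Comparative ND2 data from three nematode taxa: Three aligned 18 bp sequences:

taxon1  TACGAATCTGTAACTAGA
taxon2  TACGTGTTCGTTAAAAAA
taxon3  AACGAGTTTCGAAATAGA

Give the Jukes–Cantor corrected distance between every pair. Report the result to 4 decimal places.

taxon1–taxon2: 8/18 sites differ → p ≈ 0.444444, d = −0.75 ln(1 − 0.592592) = 0.673455 ≈ 0.6735.
taxon1–taxon3: 6/18 sites differ → p ≈ 0.333333, d = −0.75 ln(1 − 0.444444) = 0.440839 ≈ 0.4408.
taxon2–taxon3: 8/18 sites differ → p ≈ 0.444444, d = −0.75 ln(1 − 0.592592) = 0.673455 ≈ 0.6735.

d(taxon1,taxon2) = 0.6735, d(taxon1,taxon3) = 0.4408, d(taxon2,taxon3) = 0.6735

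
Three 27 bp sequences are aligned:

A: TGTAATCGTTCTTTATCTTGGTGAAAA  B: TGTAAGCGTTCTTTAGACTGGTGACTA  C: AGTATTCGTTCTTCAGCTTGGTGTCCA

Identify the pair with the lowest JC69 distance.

A–B: 6/27 differ, p = 0.222, d = 0.264.
A–C: 7/27 differ, p = 0.259, d = 0.318.
B–C: 8/27 differ, p = 0.296, d = 0.377.
The smallest distance is between A and B.

A and B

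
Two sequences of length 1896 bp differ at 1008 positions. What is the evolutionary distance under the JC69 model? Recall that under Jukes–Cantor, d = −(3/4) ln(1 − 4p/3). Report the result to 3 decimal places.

0.925

p = 1008/1896 ≈ 0.531646.
d = −(3/4) ln(1 − 4p/3) = −0.75 ln(1 − 0.708861) = −0.75 ln(0.291139)
  = −0.75 × (-1.233954) = 0.925466 substitutions/site.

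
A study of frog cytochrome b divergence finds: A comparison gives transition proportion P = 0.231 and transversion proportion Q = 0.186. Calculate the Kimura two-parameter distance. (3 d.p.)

Under the Kimura two-parameter model, d = −½ ln(1 − 2P − Q) − ¼ ln(1 − 2Q).
1 − 2P − Q = 0.352, giving −½ ln(0.352) = 0.522062.
1 − 2Q = 0.628, giving −¼ ln(0.628) = 0.116304.
d = 0.522062 + 0.116304 = 0.638366.

0.638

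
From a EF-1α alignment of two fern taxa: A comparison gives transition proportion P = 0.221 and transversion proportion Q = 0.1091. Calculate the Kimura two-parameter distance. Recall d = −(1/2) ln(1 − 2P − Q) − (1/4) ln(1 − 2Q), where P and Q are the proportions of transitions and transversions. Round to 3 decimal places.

Under the Kimura two-parameter model, d = −½ ln(1 − 2P − Q) − ¼ ln(1 − 2Q).
1 − 2P − Q = 0.4489, giving −½ ln(0.4489) = 0.400478.
1 − 2Q = 0.7818, giving −¼ ln(0.7818) = 0.061539.
d = 0.400478 + 0.061539 = 0.462017.

0.462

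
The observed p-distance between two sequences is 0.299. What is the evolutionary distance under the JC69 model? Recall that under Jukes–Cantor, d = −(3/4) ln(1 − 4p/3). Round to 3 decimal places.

d = −(3/4) ln(1 − 4p/3) = −0.75 ln(1 − 0.398667) = −0.75 ln(0.601333)
  = −0.75 × (-0.508606) = 0.381455 substitutions/site.

0.381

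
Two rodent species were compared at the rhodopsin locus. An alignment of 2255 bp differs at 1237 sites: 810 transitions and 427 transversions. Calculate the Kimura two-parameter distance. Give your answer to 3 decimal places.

1.311

P = 810/2255 ≈ 0.359202 and Q = 427/2255 ≈ 0.189357.
Under the Kimura two-parameter model, d = −½ ln(1 − 2P − Q) − ¼ ln(1 − 2Q).
1 − 2P − Q = 0.092239, giving −½ ln(0.092239) = 1.191686.
1 − 2Q = 0.621286, giving −¼ ln(0.621286) = 0.118991.
d = 1.191686 + 0.118991 = 1.310677.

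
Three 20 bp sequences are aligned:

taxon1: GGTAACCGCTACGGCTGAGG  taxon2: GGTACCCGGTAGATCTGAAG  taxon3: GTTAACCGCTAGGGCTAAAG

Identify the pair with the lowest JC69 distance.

taxon1 and taxon3

taxon1–taxon2: 6/20 differ, p = 0.300, d = 0.383.
taxon1–taxon3: 4/20 differ, p = 0.200, d = 0.233.
taxon2–taxon3: 6/20 differ, p = 0.300, d = 0.383.
The smallest distance is between taxon1 and taxon3.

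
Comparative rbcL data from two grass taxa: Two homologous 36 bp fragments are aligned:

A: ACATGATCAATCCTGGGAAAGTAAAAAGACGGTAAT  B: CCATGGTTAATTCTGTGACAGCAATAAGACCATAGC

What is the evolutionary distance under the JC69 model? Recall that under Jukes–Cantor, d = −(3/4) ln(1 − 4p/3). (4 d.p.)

The sequences differ at 12 of 36 sites, so p = 12/36 ≈ 0.333333.
d = −(3/4) ln(1 − 4p/3) = −0.75 ln(1 − 0.444444) = −0.75 ln(0.555556)
  = −0.75 × (-0.587786) = 0.440840 substitutions/site.

0.4408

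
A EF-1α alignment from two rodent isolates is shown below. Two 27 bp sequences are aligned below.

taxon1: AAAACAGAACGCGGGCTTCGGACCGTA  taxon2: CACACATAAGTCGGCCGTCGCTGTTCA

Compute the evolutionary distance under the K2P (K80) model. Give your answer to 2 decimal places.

Of 27 sites, 2 differences are transitions and 11 are transversions, so P = 2/27 ≈ 0.074074 and Q = 11/27 ≈ 0.407407.
Under the Kimura two-parameter model, d = −½ ln(1 − 2P − Q) − ¼ ln(1 − 2Q).
1 − 2P − Q = 0.444445, giving −½ ln(0.444445) = 0.405464.
1 − 2Q = 0.185186, giving −¼ ln(0.185186) = 0.421599.
d = 0.405464 + 0.421599 = 0.827063.

0.83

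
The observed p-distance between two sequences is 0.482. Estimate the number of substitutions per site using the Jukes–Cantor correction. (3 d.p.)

0.772

d = −(3/4) ln(1 − 4p/3) = −0.75 ln(1 − 0.642667) = −0.75 ln(0.357333)
  = −0.75 × (-1.029087) = 0.771815 substitutions/site.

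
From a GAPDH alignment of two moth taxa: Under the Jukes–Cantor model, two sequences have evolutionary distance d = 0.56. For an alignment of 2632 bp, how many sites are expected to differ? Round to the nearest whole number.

1038

Invert JC69: p = (3/4)(1 − e^(−4d/3)) = 0.75 × (1 − e^(-0.746667)) = 0.75 × (1 − 0.473944) = 0.394542.
Expected differing sites = pL ≈ 0.394542 × 2632 = 1038.434544 ≈ 1038.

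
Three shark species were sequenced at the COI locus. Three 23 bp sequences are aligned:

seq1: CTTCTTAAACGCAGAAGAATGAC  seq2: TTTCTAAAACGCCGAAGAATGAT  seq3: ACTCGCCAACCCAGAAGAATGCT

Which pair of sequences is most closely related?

seq1–seq2: 4/23 differ, p = 0.174, d = 0.198.
seq1–seq3: 8/23 differ, p = 0.348, d = 0.467.
seq2–seq3: 8/23 differ, p = 0.348, d = 0.467.
The smallest distance is between seq1 and seq2.

seq1 and seq2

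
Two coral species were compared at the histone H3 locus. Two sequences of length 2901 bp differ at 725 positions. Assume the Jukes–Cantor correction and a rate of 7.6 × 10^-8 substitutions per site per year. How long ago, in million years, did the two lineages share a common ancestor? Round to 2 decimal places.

2.00

p = 725/2901 ≈ 0.249914.
d = −(3/4) ln(1 − 4p/3) = −0.75 ln(1 − 0.333219) = −0.75 ln(0.666781)
  = −0.75 × (-0.405294) = 0.303971 substitutions/site.
Under a molecular clock d = 2μt, so t = d/(2μ) = 0.303971 / (2 × 7.6 × 10^-8) = 2.00 million years.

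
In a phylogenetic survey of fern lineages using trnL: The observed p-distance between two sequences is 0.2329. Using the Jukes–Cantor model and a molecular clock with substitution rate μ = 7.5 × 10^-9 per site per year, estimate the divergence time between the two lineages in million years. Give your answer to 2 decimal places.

d = −(3/4) ln(1 − 4p/3) = −0.75 ln(1 − 0.310533) = −0.75 ln(0.689467)
  = −0.75 × (-0.371836) = 0.278877 substitutions/site.
Under a molecular clock d = 2μt, so t = d/(2μ) = 0.278877 / (2 × 7.5 × 10^-9) = 18.59 million years.

18.59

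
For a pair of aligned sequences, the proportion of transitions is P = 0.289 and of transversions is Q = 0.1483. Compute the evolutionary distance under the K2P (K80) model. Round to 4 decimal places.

Under the Kimura two-parameter model, d = −½ ln(1 − 2P − Q) − ¼ ln(1 − 2Q).
1 − 2P − Q = 0.2737, giving −½ ln(0.2737) = 0.647861.
1 − 2Q = 0.7034, giving −¼ ln(0.7034) = 0.087957.
d = 0.647861 + 0.087957 = 0.735818.

0.7358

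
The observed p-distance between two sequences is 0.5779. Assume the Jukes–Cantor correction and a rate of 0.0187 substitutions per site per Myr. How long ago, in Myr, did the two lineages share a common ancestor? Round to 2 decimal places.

29.52

d = −(3/4) ln(1 − 4p/3) = −0.75 ln(1 − 0.770533) = −0.75 ln(0.229467)
  = −0.75 × (-1.471996) = 1.103997 substitutions/site.
Under a molecular clock d = 2μt, so t = d/(2μ) = 1.103997 / (2 × 0.0187) = 29.52 Myr.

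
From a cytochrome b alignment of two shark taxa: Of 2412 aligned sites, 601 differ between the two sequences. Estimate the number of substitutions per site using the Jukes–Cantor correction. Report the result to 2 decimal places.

p = 601/2412 ≈ 0.249171.
d = −(3/4) ln(1 − 4p/3) = −0.75 ln(1 − 0.332228) = −0.75 ln(0.667772)
  = −0.75 × (-0.403808) = 0.302856 substitutions/site.

0.30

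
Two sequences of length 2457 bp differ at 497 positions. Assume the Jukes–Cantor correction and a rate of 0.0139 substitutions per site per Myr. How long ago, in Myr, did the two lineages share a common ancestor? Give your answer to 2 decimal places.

8.48

p = 497/2457 ≈ 0.202279.
d = −(3/4) ln(1 − 4p/3) = −0.75 ln(1 − 0.269705) = −0.75 ln(0.730295)
  = −0.75 × (-0.314307) = 0.235730 substitutions/site.
Under a molecular clock d = 2μt, so t = d/(2μ) = 0.235730 / (2 × 0.0139) = 8.48 Myr.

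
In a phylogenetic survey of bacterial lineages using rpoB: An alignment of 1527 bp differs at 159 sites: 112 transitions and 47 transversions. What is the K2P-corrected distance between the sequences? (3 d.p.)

0.114

P = 112/1527 ≈ 0.073346 and Q = 47/1527 ≈ 0.030779.
Under the Kimura two-parameter model, d = −½ ln(1 − 2P − Q) − ¼ ln(1 − 2Q).
1 − 2P − Q = 0.822529, giving −½ ln(0.822529) = 0.097686.
1 − 2Q = 0.938442, giving −¼ ln(0.938442) = 0.015884.
d = 0.097686 + 0.015884 = 0.113570.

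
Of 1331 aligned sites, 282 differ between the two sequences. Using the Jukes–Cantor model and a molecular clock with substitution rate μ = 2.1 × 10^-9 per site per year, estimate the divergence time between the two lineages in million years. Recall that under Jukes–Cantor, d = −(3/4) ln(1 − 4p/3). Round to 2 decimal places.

59.28

p = 282/1331 ≈ 0.211871.
d = −(3/4) ln(1 − 4p/3) = −0.75 ln(1 − 0.282495) = −0.75 ln(0.717505)
  = −0.75 × (-0.331975) = 0.248981 substitutions/site.
Under a molecular clock d = 2μt, so t = d/(2μ) = 0.248981 / (2 × 2.1 × 10^-9) = 59.28 million years.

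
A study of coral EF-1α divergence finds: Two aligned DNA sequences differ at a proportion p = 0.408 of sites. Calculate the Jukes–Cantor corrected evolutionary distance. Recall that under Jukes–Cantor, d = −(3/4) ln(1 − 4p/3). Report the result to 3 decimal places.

d = −(3/4) ln(1 − 4p/3) = −0.75 ln(1 − 0.544) = −0.75 ln(0.456)
  = −0.75 × (-0.785262) = 0.588947 substitutions/site.

0.589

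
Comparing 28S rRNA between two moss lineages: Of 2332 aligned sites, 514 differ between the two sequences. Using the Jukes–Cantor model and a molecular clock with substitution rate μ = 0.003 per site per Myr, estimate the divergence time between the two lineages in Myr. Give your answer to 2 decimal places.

43.50

p = 514/2332 ≈ 0.220412.
d = −(3/4) ln(1 − 4p/3) = −0.75 ln(1 − 0.293883) = −0.75 ln(0.706117)
  = −0.75 × (-0.347974) = 0.260981 substitutions/site.
Under a molecular clock d = 2μt, so t = d/(2μ) = 0.260981 / (2 × 0.003) = 43.50 Myr.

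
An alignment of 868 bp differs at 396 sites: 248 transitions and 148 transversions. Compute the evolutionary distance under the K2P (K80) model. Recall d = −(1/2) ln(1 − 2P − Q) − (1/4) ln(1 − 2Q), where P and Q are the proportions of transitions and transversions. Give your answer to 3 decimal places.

0.782

P = 248/868 ≈ 0.285714 and Q = 148/868 ≈ 0.170507.
Under the Kimura two-parameter model, d = −½ ln(1 − 2P − Q) − ¼ ln(1 − 2Q).
1 − 2P − Q = 0.258065, giving −½ ln(0.258065) = 0.677272.
1 − 2Q = 0.658986, giving −¼ ln(0.658986) = 0.104263.
d = 0.677272 + 0.104263 = 0.781535.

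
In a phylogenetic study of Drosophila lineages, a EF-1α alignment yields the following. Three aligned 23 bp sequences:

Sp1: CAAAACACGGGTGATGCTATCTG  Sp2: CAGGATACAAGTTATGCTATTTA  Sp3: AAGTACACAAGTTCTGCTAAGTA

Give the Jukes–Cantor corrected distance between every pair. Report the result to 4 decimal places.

Sp1–Sp2: 8/23 sites differ → p ≈ 0.347826, d = −0.75 ln(1 − 0.463768) = 0.467391 ≈ 0.4674.
Sp1–Sp3: 10/23 sites differ → p ≈ 0.434783, d = −0.75 ln(1 − 0.579711) = 0.650110 ≈ 0.6501.
Sp2–Sp3: 6/23 sites differ → p ≈ 0.26087, d = −0.75 ln(1 − 0.347827) = 0.320584 ≈ 0.3206.

d(Sp1,Sp2) = 0.4674, d(Sp1,Sp3) = 0.6501, d(Sp2,Sp3) = 0.3206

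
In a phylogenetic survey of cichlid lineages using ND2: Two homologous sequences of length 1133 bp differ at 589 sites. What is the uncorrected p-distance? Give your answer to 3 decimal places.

0.520

p = 589/1133 = 0.519858… ≈ 0.520 (to 3 d.p.).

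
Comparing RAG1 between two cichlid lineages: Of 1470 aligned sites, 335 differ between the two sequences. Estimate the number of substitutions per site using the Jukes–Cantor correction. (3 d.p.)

p = 335/1470 ≈ 0.227891.
d = −(3/4) ln(1 − 4p/3) = −0.75 ln(1 − 0.303855) = −0.75 ln(0.696145)
  = −0.75 × (-0.362197) = 0.271648 substitutions/site.

0.272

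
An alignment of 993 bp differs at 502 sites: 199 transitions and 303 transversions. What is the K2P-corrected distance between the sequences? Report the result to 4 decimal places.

P = 199/993 ≈ 0.200403 and Q = 303/993 ≈ 0.305136.
Under the Kimura two-parameter model, d = −½ ln(1 − 2P − Q) − ¼ ln(1 − 2Q).
1 − 2P − Q = 0.294058, giving −½ ln(0.294058) = 0.611989.
1 − 2Q = 0.389728, giving −¼ ln(0.389728) = 0.235577.
d = 0.611989 + 0.235577 = 0.847566.

0.8476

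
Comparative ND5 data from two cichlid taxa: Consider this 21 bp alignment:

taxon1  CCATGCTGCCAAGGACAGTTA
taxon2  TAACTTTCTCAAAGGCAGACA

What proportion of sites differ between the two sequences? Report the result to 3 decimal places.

0.524

The sequences differ at 11 of 21 positions.
p = 11/21 = 0.523809… ≈ 0.524 (to 3 d.p.).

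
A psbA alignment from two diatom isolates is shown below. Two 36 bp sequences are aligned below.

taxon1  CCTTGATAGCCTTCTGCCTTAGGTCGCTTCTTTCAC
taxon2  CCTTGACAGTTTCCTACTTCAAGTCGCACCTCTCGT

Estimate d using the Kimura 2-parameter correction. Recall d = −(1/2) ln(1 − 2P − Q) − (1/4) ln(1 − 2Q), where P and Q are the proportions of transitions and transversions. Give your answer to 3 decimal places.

0.607

Of 36 sites, 12 differences are transitions and 1 are transversions, so P = 12/36 ≈ 0.333333 and Q = 1/36 ≈ 0.027778.
Under the Kimura two-parameter model, d = −½ ln(1 − 2P − Q) − ¼ ln(1 − 2Q).
1 − 2P − Q = 0.305556, giving −½ ln(0.305556) = 0.592811.
1 − 2Q = 0.944444, giving −¼ ln(0.944444) = 0.014290.
d = 0.592811 + 0.014290 = 0.607101.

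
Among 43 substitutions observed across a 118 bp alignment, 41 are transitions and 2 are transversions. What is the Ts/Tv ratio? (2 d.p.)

R = 41/2 = 20.50.

20.50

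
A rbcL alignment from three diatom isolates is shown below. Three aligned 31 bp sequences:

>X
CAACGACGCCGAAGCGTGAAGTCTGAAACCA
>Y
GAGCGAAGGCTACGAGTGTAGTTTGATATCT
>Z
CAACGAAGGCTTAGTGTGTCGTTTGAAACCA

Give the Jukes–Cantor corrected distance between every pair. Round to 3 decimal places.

d(X,Y) = 0.544, d(X,Z) = 0.316, d(Y,Z) = 0.367

X–Y: 12/31 sites differ → p ≈ 0.387097, d = −0.75 ln(1 − 0.516129) = 0.544453 ≈ 0.544.
X–Z: 8/31 sites differ → p ≈ 0.258065, d = −0.75 ln(1 − 0.344087) = 0.316295 ≈ 0.316.
Y–Z: 9/31 sites differ → p ≈ 0.290323, d = −0.75 ln(1 − 0.387097) = 0.367161 ≈ 0.367.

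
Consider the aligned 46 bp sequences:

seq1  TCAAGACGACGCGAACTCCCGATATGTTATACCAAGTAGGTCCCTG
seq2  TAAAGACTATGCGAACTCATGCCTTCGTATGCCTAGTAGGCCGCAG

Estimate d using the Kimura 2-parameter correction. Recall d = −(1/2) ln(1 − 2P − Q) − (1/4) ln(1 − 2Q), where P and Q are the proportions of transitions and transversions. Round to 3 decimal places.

Of 46 sites, 5 differences are transitions and 10 are transversions, so P = 5/46 ≈ 0.108696 and Q = 10/46 ≈ 0.217391.
Under the Kimura two-parameter model, d = −½ ln(1 − 2P − Q) − ¼ ln(1 − 2Q).
1 − 2P − Q = 0.565217, giving −½ ln(0.565217) = 0.285273.
1 − 2Q = 0.565218, giving −¼ ln(0.565218) = 0.142636.
d = 0.285273 + 0.142636 = 0.427909.

0.428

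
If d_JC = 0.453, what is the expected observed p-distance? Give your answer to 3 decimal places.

p = (3/4)(1 − e^(−4d/3)) = 0.75 × (1 − e^(-0.604)) = 0.75 × (1 − 0.546621) = 0.340034.

0.340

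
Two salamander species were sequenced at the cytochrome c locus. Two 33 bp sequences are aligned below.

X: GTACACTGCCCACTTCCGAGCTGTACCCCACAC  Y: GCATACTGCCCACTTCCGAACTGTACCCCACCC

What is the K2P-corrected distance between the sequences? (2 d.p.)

0.13

Of 33 sites, 3 differences are transitions and 1 are transversions, so P = 3/33 ≈ 0.090909 and Q = 1/33 ≈ 0.030303.
Under the Kimura two-parameter model, d = −½ ln(1 − 2P − Q) − ¼ ln(1 − 2Q).
1 − 2P − Q = 0.787879, giving −½ ln(0.787879) = 0.119205.
1 − 2Q = 0.939394, giving −¼ ln(0.939394) = 0.015630.
d = 0.119205 + 0.015630 = 0.134835.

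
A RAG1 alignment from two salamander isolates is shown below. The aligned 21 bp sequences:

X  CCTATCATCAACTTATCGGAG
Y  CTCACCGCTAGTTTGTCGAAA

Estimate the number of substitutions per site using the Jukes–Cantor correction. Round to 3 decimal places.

0.899

The sequences differ at 11 of 21 sites, so p = 11/21 ≈ 0.52381.
d = −(3/4) ln(1 − 4p/3) = −0.75 ln(1 − 0.698413) = −0.75 ln(0.301587)
  = −0.75 × (-1.198697) = 0.899023 substitutions/site.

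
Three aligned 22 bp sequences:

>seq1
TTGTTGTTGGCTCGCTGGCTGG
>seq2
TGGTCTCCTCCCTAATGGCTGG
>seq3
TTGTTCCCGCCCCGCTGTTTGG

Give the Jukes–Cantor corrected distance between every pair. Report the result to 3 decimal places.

seq1–seq2: 11/22 sites differ → p = 0.5, d = −0.75 ln(1 − 0.666667) = 0.823960 ≈ 0.824.
seq1–seq3: 7/22 sites differ → p ≈ 0.318182, d = −0.75 ln(1 − 0.424243) = 0.414052 ≈ 0.414.
seq2–seq3: 9/22 sites differ → p ≈ 0.409091, d = −0.75 ln(1 − 0.545455) = 0.591344 ≈ 0.591.

d(seq1,seq2) = 0.824, d(seq1,seq3) = 0.414, d(seq2,seq3) = 0.591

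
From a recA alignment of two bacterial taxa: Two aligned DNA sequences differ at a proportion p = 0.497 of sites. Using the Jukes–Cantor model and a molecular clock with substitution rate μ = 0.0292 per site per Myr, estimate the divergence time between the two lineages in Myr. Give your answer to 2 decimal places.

13.96

d = −(3/4) ln(1 − 4p/3) = −0.75 ln(1 − 0.662667) = −0.75 ln(0.337333)
  = −0.75 × (-1.086685) = 0.815014 substitutions/site.
Under a molecular clock d = 2μt, so t = d/(2μ) = 0.815014 / (2 × 0.0292) = 13.96 Myr.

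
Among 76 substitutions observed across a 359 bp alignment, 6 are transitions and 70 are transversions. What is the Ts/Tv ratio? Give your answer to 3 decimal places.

0.086

R = 6/70 = 0.085714… ≈ 0.086 (to 3 d.p.).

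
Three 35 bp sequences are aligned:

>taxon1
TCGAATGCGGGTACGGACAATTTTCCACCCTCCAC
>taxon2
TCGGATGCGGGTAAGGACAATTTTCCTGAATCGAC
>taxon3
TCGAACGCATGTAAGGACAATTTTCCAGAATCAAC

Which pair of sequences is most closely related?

taxon2 and taxon3

taxon1–taxon2: 7/35 differ, p = 0.200, d = 0.233.
taxon1–taxon3: 8/35 differ, p = 0.229, d = 0.273.
taxon2–taxon3: 6/35 differ, p = 0.171, d = 0.195.
The smallest distance is between taxon2 and taxon3.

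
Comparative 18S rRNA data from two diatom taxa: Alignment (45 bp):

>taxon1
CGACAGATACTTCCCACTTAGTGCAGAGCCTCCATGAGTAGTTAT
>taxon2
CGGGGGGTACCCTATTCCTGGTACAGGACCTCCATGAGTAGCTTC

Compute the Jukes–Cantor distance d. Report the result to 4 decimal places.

The sequences differ at 18 of 45 sites, so p = 18/45 = 0.4.
d = −(3/4) ln(1 − 4p/3) = −0.75 ln(1 − 0.533333) = −0.75 ln(0.466667)
  = −0.75 × (-0.762139) = 0.571604 substitutions/site.

0.5716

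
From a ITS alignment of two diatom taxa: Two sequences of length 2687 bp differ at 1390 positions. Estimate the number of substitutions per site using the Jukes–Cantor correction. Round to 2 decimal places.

p = 1390/2687 ≈ 0.517306.
d = −(3/4) ln(1 − 4p/3) = −0.75 ln(1 − 0.689741) = −0.75 ln(0.310259)
  = −0.75 × (-1.170348) = 0.877761 substitutions/site.

0.88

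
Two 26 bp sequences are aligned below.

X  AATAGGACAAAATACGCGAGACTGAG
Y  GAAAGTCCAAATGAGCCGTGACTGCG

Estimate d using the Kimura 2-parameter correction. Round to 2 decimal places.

Of 26 sites, 1 differences are transitions and 9 are transversions, so P = 1/26 ≈ 0.038462 and Q = 9/26 ≈ 0.346154.
Under the Kimura two-parameter model, d = −½ ln(1 − 2P − Q) − ¼ ln(1 − 2Q).
1 − 2P − Q = 0.576922, giving −½ ln(0.576922) = 0.275024.
1 − 2Q = 0.307692, giving −¼ ln(0.307692) = 0.294664.
d = 0.275024 + 0.294664 = 0.569688.

0.57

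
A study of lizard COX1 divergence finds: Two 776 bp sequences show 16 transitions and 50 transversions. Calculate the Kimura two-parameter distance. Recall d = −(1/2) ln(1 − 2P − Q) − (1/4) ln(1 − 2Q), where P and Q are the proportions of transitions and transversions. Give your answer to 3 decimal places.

P = 16/776 ≈ 0.020619 and Q = 50/776 ≈ 0.064433.
Under the Kimura two-parameter model, d = −½ ln(1 − 2P − Q) − ¼ ln(1 − 2Q).
1 − 2P − Q = 0.894329, giving −½ ln(0.894329) = 0.055841.
1 − 2Q = 0.871134, giving −¼ ln(0.871134) = 0.034490.
d = 0.055841 + 0.034490 = 0.090331.

0.090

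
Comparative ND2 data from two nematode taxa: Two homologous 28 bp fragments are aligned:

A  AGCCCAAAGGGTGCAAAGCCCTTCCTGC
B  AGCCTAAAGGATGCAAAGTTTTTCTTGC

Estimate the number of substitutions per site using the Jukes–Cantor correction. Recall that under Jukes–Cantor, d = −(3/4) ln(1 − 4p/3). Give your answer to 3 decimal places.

0.252

The sequences differ at 6 of 28 sites (5, 11, 19, 20, 21, 25), so p = 6/28 ≈ 0.214286.
d = −(3/4) ln(1 − 4p/3) = −0.75 ln(1 − 0.285715) = −0.75 ln(0.714285)
  = −0.75 × (-0.336473) = 0.252355 substitutions/site.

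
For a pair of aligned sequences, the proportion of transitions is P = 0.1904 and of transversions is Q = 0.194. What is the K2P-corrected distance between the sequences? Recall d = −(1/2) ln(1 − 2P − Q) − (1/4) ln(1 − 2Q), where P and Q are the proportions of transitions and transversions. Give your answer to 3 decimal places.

0.550

Under the Kimura two-parameter model, d = −½ ln(1 − 2P − Q) − ¼ ln(1 − 2Q).
1 − 2P − Q = 0.4252, giving −½ ln(0.4252) = 0.427598.
1 − 2Q = 0.612, giving −¼ ln(0.612) = 0.122756.
d = 0.427598 + 0.122756 = 0.550354.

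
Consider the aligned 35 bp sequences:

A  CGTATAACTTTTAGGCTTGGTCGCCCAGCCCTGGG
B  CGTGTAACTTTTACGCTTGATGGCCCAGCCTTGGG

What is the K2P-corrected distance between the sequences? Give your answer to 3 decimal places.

0.160

Of 35 sites, 3 differences are transitions and 2 are transversions, so P = 3/35 ≈ 0.085714 and Q = 2/35 ≈ 0.057143.
Under the Kimura two-parameter model, d = −½ ln(1 − 2P − Q) − ¼ ln(1 − 2Q).
1 − 2P − Q = 0.771429, giving −½ ln(0.771429) = 0.129755.
1 − 2Q = 0.885714, giving −¼ ln(0.885714) = 0.030340.
d = 0.129755 + 0.030340 = 0.160095.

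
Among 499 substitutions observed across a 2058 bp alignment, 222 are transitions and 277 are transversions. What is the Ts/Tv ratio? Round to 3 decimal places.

0.801

R = 222/277 = 0.801444… ≈ 0.801 (to 3 d.p.).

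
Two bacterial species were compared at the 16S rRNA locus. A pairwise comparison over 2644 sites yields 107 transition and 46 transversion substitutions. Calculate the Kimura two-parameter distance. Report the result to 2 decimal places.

P = 107/2644 ≈ 0.040469 and Q = 46/2644 ≈ 0.017398.
Under the Kimura two-parameter model, d = −½ ln(1 − 2P − Q) − ¼ ln(1 − 2Q).
1 − 2P − Q = 0.901664, giving −½ ln(0.901664) = 0.051757.
1 − 2Q = 0.965204, giving −¼ ln(0.965204) = 0.008854.
d = 0.051757 + 0.008854 = 0.060611.

0.06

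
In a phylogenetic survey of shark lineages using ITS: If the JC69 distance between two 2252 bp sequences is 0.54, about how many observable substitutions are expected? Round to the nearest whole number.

Invert JC69: p = (3/4)(1 − e^(−4d/3)) = 0.75 × (1 − e^(-0.72)) = 0.75 × (1 − 0.486752) = 0.384936.
Expected differing sites = pL ≈ 0.384936 × 2252 = 866.875872 ≈ 867.

867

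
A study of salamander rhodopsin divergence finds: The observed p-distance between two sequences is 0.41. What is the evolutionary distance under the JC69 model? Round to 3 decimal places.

0.593

d = −(3/4) ln(1 − 4p/3) = −0.75 ln(1 − 0.546667) = −0.75 ln(0.453333)
  = −0.75 × (-0.791128) = 0.593346 substitutions/site.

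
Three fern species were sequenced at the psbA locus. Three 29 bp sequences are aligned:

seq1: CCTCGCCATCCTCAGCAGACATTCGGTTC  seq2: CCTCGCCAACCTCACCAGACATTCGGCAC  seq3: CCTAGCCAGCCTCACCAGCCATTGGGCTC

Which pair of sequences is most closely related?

seq1–seq2: 4/29 differ, p = 0.138, d = 0.152.
seq1–seq3: 6/29 differ, p = 0.207, d = 0.242.
seq2–seq3: 5/29 differ, p = 0.172, d = 0.196.
The smallest distance is between seq1 and seq2.

seq1 and seq2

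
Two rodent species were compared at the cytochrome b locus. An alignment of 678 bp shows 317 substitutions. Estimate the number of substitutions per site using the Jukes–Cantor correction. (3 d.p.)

0.732

p = 317/678 ≈ 0.467552.
d = −(3/4) ln(1 − 4p/3) = −0.75 ln(1 − 0.623403) = −0.75 ln(0.376597)
  = −0.75 × (-0.976580) = 0.732435 substitutions/site.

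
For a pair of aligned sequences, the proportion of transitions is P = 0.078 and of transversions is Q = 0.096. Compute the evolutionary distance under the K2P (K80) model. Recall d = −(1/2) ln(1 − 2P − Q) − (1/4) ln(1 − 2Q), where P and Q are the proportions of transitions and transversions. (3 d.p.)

Under the Kimura two-parameter model, d = −½ ln(1 − 2P − Q) − ¼ ln(1 − 2Q).
1 − 2P − Q = 0.748, giving −½ ln(0.748) = 0.145176.
1 − 2Q = 0.808, giving −¼ ln(0.808) = 0.053298.
d = 0.145176 + 0.053298 = 0.198474.

0.198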